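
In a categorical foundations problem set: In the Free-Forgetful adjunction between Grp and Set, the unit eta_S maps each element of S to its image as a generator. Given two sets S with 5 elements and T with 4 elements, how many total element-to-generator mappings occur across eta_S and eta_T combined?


The unit eta_X: X -> U(F(X)) of the Free-Forgetful adjunction
maps each element of X to a generator of F(X). For X = S + T (disjoint
union in Set), |S + T| = |S| + |T|.
Total mappings = 5 + 4 = 9.

9


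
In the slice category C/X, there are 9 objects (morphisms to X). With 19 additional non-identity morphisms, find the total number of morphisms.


In the slice category C/X, objects are morphisms to X.
Identity morphisms: 9 (one per object of C/X).
Non-identity morphisms: 19.
Total = 9 + 19 = 28

28


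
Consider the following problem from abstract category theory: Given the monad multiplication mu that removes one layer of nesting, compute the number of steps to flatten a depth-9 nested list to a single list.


Each application of mu: T^2 -> T removes one layer of nesting.
Starting at depth 9 (i.e., T^9(X)), we need to reach T(X).
Number of mu applications = 9 - 1 = 8

8


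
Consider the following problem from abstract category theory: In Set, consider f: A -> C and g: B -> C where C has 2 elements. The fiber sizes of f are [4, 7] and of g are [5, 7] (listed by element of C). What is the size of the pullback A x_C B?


The pullback A x_C B consists of pairs (a, b) with f(a) = g(b).
For each element c in C, the fiber product has |f^-1(c)| * |g^-1(c)| elements.
Summing over C: 4 * 5 + 7 * 7
= 20 + 49 = 69

69


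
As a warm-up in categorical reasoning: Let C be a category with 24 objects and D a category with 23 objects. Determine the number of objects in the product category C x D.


The product category C x D has objects that are pairs (c, d).
Number of pairs = |Ob(C)| * |Ob(D)| = 24 * 23 = 552

552


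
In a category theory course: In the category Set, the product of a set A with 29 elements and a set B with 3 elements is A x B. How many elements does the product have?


In Set, the product A x B is the Cartesian product.
By the universal property, |A x B| = |A| * |B|.
|A x B| = 29 * 3 = 87

87


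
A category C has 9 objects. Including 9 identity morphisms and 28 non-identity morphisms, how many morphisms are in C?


Each object has an identity morphism, giving 9 identities.
Adding the 28 non-identity morphisms:
Total = 9 + 28 = 37

37


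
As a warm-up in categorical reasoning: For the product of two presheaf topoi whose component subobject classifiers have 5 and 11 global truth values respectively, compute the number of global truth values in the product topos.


In a product of presheaf topoi E_1 x E_2, the subobject classifier
is Omega = Omega_1 x Omega_2 (componentwise), so
|Omega(top)| = |Omega_1(top_1)| * |Omega_2(top_2)|.
= 5 * 11 = 55.

55


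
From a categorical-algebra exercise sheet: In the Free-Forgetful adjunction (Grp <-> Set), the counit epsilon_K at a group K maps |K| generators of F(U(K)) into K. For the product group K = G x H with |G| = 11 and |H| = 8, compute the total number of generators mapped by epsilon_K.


The counit epsilon_K: F(U(K)) -> K of the Free-Forgetful adjunction
maps |K| generators of F(U(K)) into K. For K = G x H (the product group),
|G x H| = |G| * |H|.
Total generators mapped = 11 * 8 = 88.

88


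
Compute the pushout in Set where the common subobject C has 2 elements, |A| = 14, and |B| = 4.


The pushout A +_C B identifies the images of C in A and B.
|A +_C B| = |A| + |B| - |C| (for injections).
= 14 + 4 - 2 = 16

16


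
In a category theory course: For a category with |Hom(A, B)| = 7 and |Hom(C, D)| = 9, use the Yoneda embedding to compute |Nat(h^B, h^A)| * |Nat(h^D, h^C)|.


By the Yoneda lemma, Nat(h^B, h^A) is isomorphic to Hom(A, B),
so |Nat(h^B, h^A)| = |Hom(A, B)| and |Nat(h^D, h^C)| = |Hom(C, D)|.
|Hom(A, B)| = 7, |Hom(C, D)| = 9.
|Nat(h^B, h^A) x Nat(h^D, h^C)| = 7 * 9 = 63

63


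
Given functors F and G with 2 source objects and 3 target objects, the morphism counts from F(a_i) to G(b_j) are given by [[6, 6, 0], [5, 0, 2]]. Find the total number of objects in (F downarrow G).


Objects of (F downarrow G) are triples (a, b, h: F(a)->G(b)).
The count equals the sum of all entries in the hom-matrix.
sum(row 0) = 12
sum(row 1) = 7
Grand total = 19

19


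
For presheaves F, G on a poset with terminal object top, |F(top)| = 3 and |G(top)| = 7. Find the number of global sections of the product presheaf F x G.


Global sections of a presheaf on a poset with terminal top satisfy
Gamma(H) ~ H(top). Presheaves admit pointwise products, so
(F x G)(top) = F(top) x G(top) (Cartesian product).
|Gamma(F x G)| = |F(top)| * |G(top)| = 3 * 7 = 21.

21


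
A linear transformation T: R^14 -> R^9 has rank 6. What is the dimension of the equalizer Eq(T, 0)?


The equalizer of f and the zero map is ker(f).
By the rank-nullity theorem: dim(ker(f)) = dim(domain) - rank(f).
dim(ker(f)) = 14 - 6 = 8

8


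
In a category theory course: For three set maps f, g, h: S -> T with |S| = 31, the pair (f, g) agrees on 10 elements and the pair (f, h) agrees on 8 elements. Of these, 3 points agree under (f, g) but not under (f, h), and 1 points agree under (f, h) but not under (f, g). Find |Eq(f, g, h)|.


Eq(f, g, h) is the triple-agreement set: points in S where all three
maps take the same value. Using inclusion-exclusion on the pairwise data:
Pair (f, g) agrees on 10 points; pair (f, h) on 8 points.
Points agreeing under (f, g) but not (f, h) = 3; under (f, h) but not (f, g) = 1.
Triple-agreement = agreement-in-(f, g) minus points that agree under (f, g) but not (f, h):
|Eq(f, g, h)| = 10 - 3 = 7
(cross-check via (f, h): 8 - 1 = 7.)

7


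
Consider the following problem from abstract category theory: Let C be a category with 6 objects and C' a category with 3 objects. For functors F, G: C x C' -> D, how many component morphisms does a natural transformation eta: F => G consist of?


A natural transformation eta: F => G assigns one component morphism per
object of the domain category.
The domain is the product category C x C', so
|Ob(C x C')| = |Ob(C)| * |Ob(C')| = 6 * 3 = 18.
Therefore eta has 18 component morphisms.

18


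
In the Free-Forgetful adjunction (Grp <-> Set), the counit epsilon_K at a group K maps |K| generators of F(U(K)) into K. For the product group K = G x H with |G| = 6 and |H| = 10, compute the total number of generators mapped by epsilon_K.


The counit epsilon_K: F(U(K)) -> K of the Free-Forgetful adjunction
maps |K| generators of F(U(K)) into K. For K = G x H (the product group),
|G x H| = |G| * |H|.
Total generators mapped = 6 * 10 = 60.

60


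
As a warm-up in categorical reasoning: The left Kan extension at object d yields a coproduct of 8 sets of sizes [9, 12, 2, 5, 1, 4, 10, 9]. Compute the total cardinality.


Pointwise, the left Kan extension (Lan_F H)(d) is the colimit, indexed
by the comma category (F downarrow d), of H composed with the
projection (F downarrow d) -> C. Here that colimit is given
as a coproduct (disjoint union) of sets, so its cardinality is the
sum of the sizes of the summands.
Coproduct of sets with sizes: 9 + 12 + 2 + 5 + 1 + 4 + 10 + 9
= 52

52


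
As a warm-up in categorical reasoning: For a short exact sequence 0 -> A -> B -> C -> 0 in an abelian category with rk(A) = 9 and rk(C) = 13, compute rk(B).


For a short exact sequence 0 -> A -> B -> C -> 0,
rank is additive: rank(B) = rank(A) + rank(C).
rank(B) = 9 + 13 = 22

22


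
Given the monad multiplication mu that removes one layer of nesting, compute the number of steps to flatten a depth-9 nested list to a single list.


Each application of mu: T^2 -> T removes one layer of nesting.
Starting at depth 9 (i.e., T^9(X)), we need to reach T(X).
Number of mu applications = 9 - 1 = 8

8


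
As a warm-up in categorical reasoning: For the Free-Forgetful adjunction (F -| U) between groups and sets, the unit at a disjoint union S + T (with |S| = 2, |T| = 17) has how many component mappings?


The unit eta_X: X -> U(F(X)) of the Free-Forgetful adjunction
maps each element of X to a generator of F(X). For X = S + T (disjoint
union in Set), |S + T| = |S| + |T|.
Total mappings = 2 + 17 = 19.

19


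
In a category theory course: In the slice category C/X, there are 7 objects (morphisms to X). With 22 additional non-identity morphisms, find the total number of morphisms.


In the slice category C/X, objects are morphisms to X.
Identity morphisms: 7 (one per object of C/X).
Non-identity morphisms: 22.
Total = 7 + 22 = 29

29


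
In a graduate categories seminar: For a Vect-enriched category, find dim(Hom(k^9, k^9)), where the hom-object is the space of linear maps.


In Vect-enriched categories, Hom(k^n, k^m) is the space of m x n matrices.
dim(Hom(k^9, k^9)) = 9 * 9 = 81

81


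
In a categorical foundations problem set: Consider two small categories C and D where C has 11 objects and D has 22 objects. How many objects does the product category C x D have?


The product category C x D has objects that are pairs (c, d).
Number of pairs = |Ob(C)| * |Ob(D)| = 11 * 22 = 242

242


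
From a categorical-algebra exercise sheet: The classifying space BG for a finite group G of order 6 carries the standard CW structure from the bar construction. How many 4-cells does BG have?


In the bar-construction CW model of BG, the n-cells are indexed by
n-tuples [g_1|...|g_n] of non-identity elements of G (degenerate
simplices with some g_i = e do not contribute cells), so there are
(|G| - 1)^n n-cells.
For dim = 4 with |G| = 6:
cells = (6 - 1)^4 = 5^4 = 625

625


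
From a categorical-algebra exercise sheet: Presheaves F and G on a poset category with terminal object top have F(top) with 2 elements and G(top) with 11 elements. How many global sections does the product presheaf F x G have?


Global sections of a presheaf on a poset with terminal top satisfy
Gamma(H) ~ H(top). Presheaves admit pointwise products, so
(F x G)(top) = F(top) x G(top) (Cartesian product).
|Gamma(F x G)| = |F(top)| * |G(top)| = 2 * 11 = 22.

22


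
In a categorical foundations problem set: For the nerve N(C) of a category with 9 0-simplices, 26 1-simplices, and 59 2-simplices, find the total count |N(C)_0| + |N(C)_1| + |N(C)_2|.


The 2-skeleton of the nerve N(C) consists of simplices in dimensions 0, 1, 2:
  |N(C)_0| = 9 (objects)
  |N(C)_1| = 26 (morphisms)
  |N(C)_2| = 59 (composable pairs)
Total = 9 + 26 + 59 = 94

94


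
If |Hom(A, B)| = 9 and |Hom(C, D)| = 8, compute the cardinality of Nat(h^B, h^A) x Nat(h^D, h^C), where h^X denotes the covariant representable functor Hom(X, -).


By the Yoneda lemma, Nat(h^B, h^A) is isomorphic to Hom(A, B),
so |Nat(h^B, h^A)| = |Hom(A, B)| and |Nat(h^D, h^C)| = |Hom(C, D)|.
|Hom(A, B)| = 9, |Hom(C, D)| = 8.
|Nat(h^B, h^A) x Nat(h^D, h^C)| = 9 * 8 = 72

72


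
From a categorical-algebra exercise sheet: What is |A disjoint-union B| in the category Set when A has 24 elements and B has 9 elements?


In Set, the coproduct A + B is the disjoint union.
|A + B| = |A| + |B| = 24 + 9 = 33

33


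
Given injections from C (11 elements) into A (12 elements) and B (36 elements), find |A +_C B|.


The pushout A +_C B identifies the images of C in A and B.
|A +_C B| = |A| + |B| - |C| (for injections).
= 12 + 36 - 11 = 37

37


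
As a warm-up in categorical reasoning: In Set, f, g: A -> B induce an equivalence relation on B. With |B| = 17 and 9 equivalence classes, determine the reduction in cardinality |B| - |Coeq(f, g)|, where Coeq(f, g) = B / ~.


The coequalizer Coeq(f, g) = B / ~ has one element per equivalence class.
|B| = 17, |Coeq(f, g)| = 9.
|B| - |Coeq(f, g)| = 17 - 9 = 8.

8


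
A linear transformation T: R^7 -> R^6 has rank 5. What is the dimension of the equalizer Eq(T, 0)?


The equalizer of f and the zero map is ker(f).
By the rank-nullity theorem: dim(ker(f)) = dim(domain) - rank(f).
dim(ker(f)) = 7 - 5 = 2

2


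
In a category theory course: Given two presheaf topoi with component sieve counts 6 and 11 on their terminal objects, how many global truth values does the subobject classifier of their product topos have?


In a product of presheaf topoi E_1 x E_2, the subobject classifier
is Omega = Omega_1 x Omega_2 (componentwise), so
|Omega(top)| = |Omega_1(top_1)| * |Omega_2(top_2)|.
= 6 * 11 = 66.

66


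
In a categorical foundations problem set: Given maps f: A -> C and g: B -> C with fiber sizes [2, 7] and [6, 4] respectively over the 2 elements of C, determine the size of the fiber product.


The pullback A x_C B consists of pairs (a, b) with f(a) = g(b).
For each element c in C, the fiber product has |f^-1(c)| * |g^-1(c)| elements.
Summing over C: 2 * 6 + 7 * 4
= 12 + 28 = 40

40


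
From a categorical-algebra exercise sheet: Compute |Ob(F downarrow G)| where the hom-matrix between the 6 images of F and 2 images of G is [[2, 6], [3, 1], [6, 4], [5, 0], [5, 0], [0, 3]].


Objects of (F downarrow G) are triples (a, b, h: F(a)->G(b)).
The count equals the sum of all entries in the hom-matrix.
sum(row 0) = 8
sum(row 1) = 4
sum(row 2) = 10
sum(row 3) = 5
sum(row 4) = 5
sum(row 5) = 3
Grand total = 35

35


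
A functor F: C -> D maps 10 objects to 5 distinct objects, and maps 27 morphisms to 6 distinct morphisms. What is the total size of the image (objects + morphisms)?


The image of F consists of distinct objects and distinct morphisms.
|Im(F)| on objects = 5
|Im(F)| on morphisms = 6
Total image cardinality = 5 + 6 = 11

11


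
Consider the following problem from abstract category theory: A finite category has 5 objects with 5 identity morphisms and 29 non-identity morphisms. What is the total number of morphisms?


Each object has an identity morphism, giving 5 identities.
Adding the 29 non-identity morphisms:
Total = 5 + 29 = 34

34


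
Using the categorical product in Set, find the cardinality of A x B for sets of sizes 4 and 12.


In Set, the product A x B is the Cartesian product.
By the universal property, |A x B| = |A| * |B|.
|A x B| = 4 * 12 = 48

48


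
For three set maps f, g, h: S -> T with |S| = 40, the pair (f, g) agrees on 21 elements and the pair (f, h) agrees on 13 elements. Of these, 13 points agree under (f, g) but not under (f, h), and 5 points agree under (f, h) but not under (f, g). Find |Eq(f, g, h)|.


Eq(f, g, h) is the triple-agreement set: points in S where all three
maps take the same value. Using inclusion-exclusion on the pairwise data:
Pair (f, g) agrees on 21 points; pair (f, h) on 13 points.
Points agreeing under (f, g) but not (f, h) = 13; under (f, h) but not (f, g) = 5.
Triple-agreement = agreement-in-(f, g) minus points that agree under (f, g) but not (f, h):
|Eq(f, g, h)| = 21 - 13 = 8
(cross-check via (f, h): 13 - 5 = 8.)

8


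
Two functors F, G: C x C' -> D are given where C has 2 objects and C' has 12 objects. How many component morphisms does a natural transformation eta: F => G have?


A natural transformation eta: F => G assigns one component morphism per
object of the domain category.
The domain is the product category C x C', so
|Ob(C x C')| = |Ob(C)| * |Ob(C')| = 2 * 12 = 24.
Therefore eta has 24 component morphisms.

24


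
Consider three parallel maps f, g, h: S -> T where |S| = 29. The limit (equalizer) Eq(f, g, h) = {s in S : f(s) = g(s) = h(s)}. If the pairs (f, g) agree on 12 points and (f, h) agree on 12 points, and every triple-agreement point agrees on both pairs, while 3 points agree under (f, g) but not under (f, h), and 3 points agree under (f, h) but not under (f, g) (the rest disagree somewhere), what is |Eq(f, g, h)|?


Eq(f, g, h) is the triple-agreement set: points in S where all three
maps take the same value. Using inclusion-exclusion on the pairwise data:
Pair (f, g) agrees on 12 points; pair (f, h) on 12 points.
Points agreeing under (f, g) but not (f, h) = 3; under (f, h) but not (f, g) = 3.
Triple-agreement = agreement-in-(f, g) minus points that agree under (f, g) but not (f, h):
|Eq(f, g, h)| = 12 - 3 = 9
(cross-check via (f, h): 12 - 3 = 9.)

9


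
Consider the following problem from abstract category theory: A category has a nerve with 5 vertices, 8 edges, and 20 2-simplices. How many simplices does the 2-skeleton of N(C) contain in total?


The 2-skeleton of the nerve N(C) consists of simplices in dimensions 0, 1, 2:
  |N(C)_0| = 5 (objects)
  |N(C)_1| = 8 (morphisms)
  |N(C)_2| = 20 (composable pairs)
Total = 5 + 8 + 20 = 33

33


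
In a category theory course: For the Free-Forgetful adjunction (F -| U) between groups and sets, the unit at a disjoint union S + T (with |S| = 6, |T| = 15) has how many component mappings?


The unit eta_X: X -> U(F(X)) of the Free-Forgetful adjunction
maps each element of X to a generator of F(X). For X = S + T (disjoint
union in Set), |S + T| = |S| + |T|.
Total mappings = 6 + 15 = 21.

21


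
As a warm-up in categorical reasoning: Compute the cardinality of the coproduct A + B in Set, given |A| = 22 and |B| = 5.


In Set, the coproduct A + B is the disjoint union.
|A + B| = |A| + |B| = 22 + 5 = 27

27


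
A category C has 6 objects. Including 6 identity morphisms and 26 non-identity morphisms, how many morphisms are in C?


Each object has an identity morphism, giving 6 identities.
Adding the 26 non-identity morphisms:
Total = 6 + 26 = 32

32


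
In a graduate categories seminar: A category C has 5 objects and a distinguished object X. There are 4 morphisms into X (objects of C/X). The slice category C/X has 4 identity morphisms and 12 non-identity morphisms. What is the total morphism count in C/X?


In the slice category C/X, objects are morphisms to X.
Identity morphisms: 4 (one per object of C/X).
Non-identity morphisms: 12.
Total = 4 + 12 = 16

16


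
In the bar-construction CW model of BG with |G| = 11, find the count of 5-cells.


In the bar-construction CW model of BG, the n-cells are indexed by
n-tuples [g_1|...|g_n] of non-identity elements of G (degenerate
simplices with some g_i = e do not contribute cells), so there are
(|G| - 1)^n n-cells.
For dim = 5 with |G| = 11:
cells = (11 - 1)^5 = 10^5 = 100000

100000


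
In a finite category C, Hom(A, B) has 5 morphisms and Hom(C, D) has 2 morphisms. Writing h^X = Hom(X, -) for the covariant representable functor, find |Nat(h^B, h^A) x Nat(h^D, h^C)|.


By the Yoneda lemma, Nat(h^B, h^A) is isomorphic to Hom(A, B),
so |Nat(h^B, h^A)| = |Hom(A, B)| and |Nat(h^D, h^C)| = |Hom(C, D)|.
|Hom(A, B)| = 5, |Hom(C, D)| = 2.
|Nat(h^B, h^A) x Nat(h^D, h^C)| = 5 * 2 = 10

10


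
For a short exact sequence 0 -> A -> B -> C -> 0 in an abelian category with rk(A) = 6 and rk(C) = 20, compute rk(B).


For a short exact sequence 0 -> A -> B -> C -> 0,
rank is additive: rank(B) = rank(A) + rank(C).
rank(B) = 6 + 20 = 26

26


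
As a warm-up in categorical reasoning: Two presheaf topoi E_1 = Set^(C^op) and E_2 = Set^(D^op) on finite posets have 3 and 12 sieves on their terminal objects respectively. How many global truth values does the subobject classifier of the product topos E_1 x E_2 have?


In a product of presheaf topoi E_1 x E_2, the subobject classifier
is Omega = Omega_1 x Omega_2 (componentwise), so
|Omega(top)| = |Omega_1(top_1)| * |Omega_2(top_2)|.
= 3 * 12 = 36.

36


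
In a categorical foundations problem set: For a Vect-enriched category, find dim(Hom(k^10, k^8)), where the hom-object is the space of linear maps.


In Vect-enriched categories, Hom(k^n, k^m) is the space of m x n matrices.
dim(Hom(k^10, k^8)) = 8 * 10 = 80

80


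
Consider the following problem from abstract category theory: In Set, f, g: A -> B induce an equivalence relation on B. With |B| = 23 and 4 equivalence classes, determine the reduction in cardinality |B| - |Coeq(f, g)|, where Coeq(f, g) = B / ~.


The coequalizer Coeq(f, g) = B / ~ has one element per equivalence class.
|B| = 23, |Coeq(f, g)| = 4.
|B| - |Coeq(f, g)| = 23 - 4 = 19.

19


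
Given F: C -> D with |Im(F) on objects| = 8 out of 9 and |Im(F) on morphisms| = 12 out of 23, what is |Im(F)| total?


The image of F consists of distinct objects and distinct morphisms.
|Im(F)| on objects = 8
|Im(F)| on morphisms = 12
Total image cardinality = 8 + 12 = 20

20


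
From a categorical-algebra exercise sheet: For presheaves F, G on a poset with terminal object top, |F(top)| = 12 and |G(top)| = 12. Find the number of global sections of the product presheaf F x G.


Global sections of a presheaf on a poset with terminal top satisfy
Gamma(H) ~ H(top). Presheaves admit pointwise products, so
(F x G)(top) = F(top) x G(top) (Cartesian product).
|Gamma(F x G)| = |F(top)| * |G(top)| = 12 * 12 = 144.

144


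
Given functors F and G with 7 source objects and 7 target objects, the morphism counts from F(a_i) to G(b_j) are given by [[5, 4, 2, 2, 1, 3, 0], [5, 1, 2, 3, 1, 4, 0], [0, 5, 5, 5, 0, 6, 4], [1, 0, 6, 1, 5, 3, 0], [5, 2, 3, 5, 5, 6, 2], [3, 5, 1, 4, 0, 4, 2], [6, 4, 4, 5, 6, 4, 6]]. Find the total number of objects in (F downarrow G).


Objects of (F downarrow G) are triples (a, b, h: F(a)->G(b)).
The count equals the sum of all entries in the hom-matrix.
sum(row 0) = 17
sum(row 1) = 16
sum(row 2) = 25
sum(row 3) = 16
sum(row 4) = 28
sum(row 5) = 19
sum(row 6) = 35
Grand total = 156

156


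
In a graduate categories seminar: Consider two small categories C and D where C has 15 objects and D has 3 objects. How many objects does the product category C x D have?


The product category C x D has objects that are pairs (c, d).
Number of pairs = |Ob(C)| * |Ob(D)| = 15 * 3 = 45

45


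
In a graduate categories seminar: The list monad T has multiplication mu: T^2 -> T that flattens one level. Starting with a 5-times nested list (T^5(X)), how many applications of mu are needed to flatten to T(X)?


Each application of mu: T^2 -> T removes one layer of nesting.
Starting at depth 5 (i.e., T^5(X)), we need to reach T(X).
Number of mu applications = 5 - 1 = 4

4


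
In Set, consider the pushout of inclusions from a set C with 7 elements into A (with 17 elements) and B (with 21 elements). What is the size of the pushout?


The pushout A +_C B identifies the images of C in A and B.
|A +_C B| = |A| + |B| - |C| (for injections).
= 17 + 21 - 7 = 31

31


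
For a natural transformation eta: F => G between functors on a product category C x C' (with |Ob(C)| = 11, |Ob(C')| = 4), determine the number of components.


A natural transformation eta: F => G assigns one component morphism per
object of the domain category.
The domain is the product category C x C', so
|Ob(C x C')| = |Ob(C)| * |Ob(C')| = 11 * 4 = 44.
Therefore eta has 44 component morphisms.

44


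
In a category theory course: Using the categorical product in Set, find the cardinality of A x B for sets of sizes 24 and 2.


In Set, the product A x B is the Cartesian product.
By the universal property, |A x B| = |A| * |B|.
|A x B| = 24 * 2 = 48

48


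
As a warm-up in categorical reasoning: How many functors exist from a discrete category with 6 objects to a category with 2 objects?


A functor from a discrete category C to D is determined by
where each object maps. Each of the 6 objects of C can map
to any of the 2 objects of D independently.
Number of functors = 2^6 = 64

64


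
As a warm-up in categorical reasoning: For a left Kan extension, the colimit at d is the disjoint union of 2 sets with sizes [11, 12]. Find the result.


Pointwise, the left Kan extension (Lan_F H)(d) is the colimit, indexed
by the comma category (F downarrow d), of H composed with the
projection (F downarrow d) -> C. Here that colimit is given
as a coproduct (disjoint union) of sets, so its cardinality is the
sum of the sizes of the summands.
Coproduct of sets with sizes: 11 + 12
= 23

23


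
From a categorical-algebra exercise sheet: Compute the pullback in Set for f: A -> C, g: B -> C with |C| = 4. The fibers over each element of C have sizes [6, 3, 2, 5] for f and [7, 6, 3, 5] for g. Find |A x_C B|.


The pullback A x_C B consists of pairs (a, b) with f(a) = g(b).
For each element c in C, the fiber product has |f^-1(c)| * |g^-1(c)| elements.
Summing over C: 6 * 7 + 3 * 6 + 2 * 3 + 5 * 5
= 42 + 18 + 6 + 25 = 91

91


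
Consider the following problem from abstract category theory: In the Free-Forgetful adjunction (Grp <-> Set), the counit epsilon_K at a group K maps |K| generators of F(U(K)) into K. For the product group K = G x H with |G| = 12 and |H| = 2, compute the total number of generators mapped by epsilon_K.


The counit epsilon_K: F(U(K)) -> K of the Free-Forgetful adjunction
maps |K| generators of F(U(K)) into K. For K = G x H (the product group),
|G x H| = |G| * |H|.
Total generators mapped = 12 * 2 = 24.

24


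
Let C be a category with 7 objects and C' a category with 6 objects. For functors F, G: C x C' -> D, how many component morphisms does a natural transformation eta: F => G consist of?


A natural transformation eta: F => G assigns one component morphism per
object of the domain category.
The domain is the product category C x C', so
|Ob(C x C')| = |Ob(C)| * |Ob(C')| = 7 * 6 = 42.
Therefore eta has 42 component morphisms.

42


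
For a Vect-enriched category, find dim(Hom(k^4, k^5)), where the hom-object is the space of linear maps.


In Vect-enriched categories, Hom(k^n, k^m) is the space of m x n matrices.
dim(Hom(k^4, k^5)) = 5 * 4 = 20

20


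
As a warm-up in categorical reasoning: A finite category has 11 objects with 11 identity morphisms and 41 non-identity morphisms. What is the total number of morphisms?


Each object has an identity morphism, giving 11 identities.
Adding the 41 non-identity morphisms:
Total = 11 + 41 = 52

52


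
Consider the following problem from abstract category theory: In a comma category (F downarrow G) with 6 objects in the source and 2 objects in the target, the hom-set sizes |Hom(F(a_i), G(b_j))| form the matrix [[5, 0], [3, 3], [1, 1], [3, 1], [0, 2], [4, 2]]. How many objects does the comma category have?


Objects of (F downarrow G) are triples (a, b, h: F(a)->G(b)).
The count equals the sum of all entries in the hom-matrix.
sum(row 0) = 5
sum(row 1) = 6
sum(row 2) = 2
sum(row 3) = 4
sum(row 4) = 2
sum(row 5) = 6
Grand total = 25

25


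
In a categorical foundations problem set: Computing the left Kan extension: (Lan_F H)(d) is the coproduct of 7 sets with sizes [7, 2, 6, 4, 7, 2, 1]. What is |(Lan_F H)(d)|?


Pointwise, the left Kan extension (Lan_F H)(d) is the colimit, indexed
by the comma category (F downarrow d), of H composed with the
projection (F downarrow d) -> C. Here that colimit is given
as a coproduct (disjoint union) of sets, so its cardinality is the
sum of the sizes of the summands.
Coproduct of sets with sizes: 7 + 2 + 6 + 4 + 7 + 2 + 1
= 29

29


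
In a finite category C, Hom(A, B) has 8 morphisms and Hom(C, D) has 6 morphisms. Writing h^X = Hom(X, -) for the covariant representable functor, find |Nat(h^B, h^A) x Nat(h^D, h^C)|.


By the Yoneda lemma, Nat(h^B, h^A) is isomorphic to Hom(A, B),
so |Nat(h^B, h^A)| = |Hom(A, B)| and |Nat(h^D, h^C)| = |Hom(C, D)|.
|Hom(A, B)| = 8, |Hom(C, D)| = 6.
|Nat(h^B, h^A) x Nat(h^D, h^C)| = 8 * 6 = 48

48


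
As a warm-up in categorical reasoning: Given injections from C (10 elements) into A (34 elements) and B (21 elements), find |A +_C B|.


The pushout A +_C B identifies the images of C in A and B.
|A +_C B| = |A| + |B| - |C| (for injections).
= 34 + 21 - 10 = 45

45


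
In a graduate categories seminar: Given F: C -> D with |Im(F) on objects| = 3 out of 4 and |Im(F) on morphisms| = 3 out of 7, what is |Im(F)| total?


The image of F consists of distinct objects and distinct morphisms.
|Im(F)| on objects = 3
|Im(F)| on morphisms = 3
Total image cardinality = 3 + 3 = 6

6


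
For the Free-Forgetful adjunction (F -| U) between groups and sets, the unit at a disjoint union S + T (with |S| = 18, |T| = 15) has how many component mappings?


The unit eta_X: X -> U(F(X)) of the Free-Forgetful adjunction
maps each element of X to a generator of F(X). For X = S + T (disjoint
union in Set), |S + T| = |S| + |T|.
Total mappings = 18 + 15 = 33.

33


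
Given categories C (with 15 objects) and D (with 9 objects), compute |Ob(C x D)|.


The product category C x D has objects that are pairs (c, d).
Number of pairs = |Ob(C)| * |Ob(D)| = 15 * 9 = 135

135


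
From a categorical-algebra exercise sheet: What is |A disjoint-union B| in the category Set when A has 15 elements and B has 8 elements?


In Set, the coproduct A + B is the disjoint union.
|A + B| = |A| + |B| = 15 + 8 = 23

23


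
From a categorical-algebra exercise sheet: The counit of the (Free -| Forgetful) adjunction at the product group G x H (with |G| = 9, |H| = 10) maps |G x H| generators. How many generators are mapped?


The counit epsilon_K: F(U(K)) -> K of the Free-Forgetful adjunction
maps |K| generators of F(U(K)) into K. For K = G x H (the product group),
|G x H| = |G| * |H|.
Total generators mapped = 9 * 10 = 90.

90


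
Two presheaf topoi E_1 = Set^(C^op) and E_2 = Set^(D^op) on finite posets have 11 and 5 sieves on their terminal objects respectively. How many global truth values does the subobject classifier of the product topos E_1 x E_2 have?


In a product of presheaf topoi E_1 x E_2, the subobject classifier
is Omega = Omega_1 x Omega_2 (componentwise), so
|Omega(top)| = |Omega_1(top_1)| * |Omega_2(top_2)|.
= 11 * 5 = 55.

55


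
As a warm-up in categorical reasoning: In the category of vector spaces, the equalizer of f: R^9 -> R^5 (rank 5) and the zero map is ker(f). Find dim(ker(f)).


The equalizer of f and the zero map is ker(f).
By the rank-nullity theorem: dim(ker(f)) = dim(domain) - rank(f).
dim(ker(f)) = 9 - 5 = 4

4


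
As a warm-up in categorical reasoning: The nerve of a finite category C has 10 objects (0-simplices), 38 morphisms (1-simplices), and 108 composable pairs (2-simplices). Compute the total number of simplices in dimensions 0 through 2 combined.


The 2-skeleton of the nerve N(C) consists of simplices in dimensions 0, 1, 2:
  |N(C)_0| = 10 (objects)
  |N(C)_1| = 38 (morphisms)
  |N(C)_2| = 108 (composable pairs)
Total = 10 + 38 + 108 = 156

156


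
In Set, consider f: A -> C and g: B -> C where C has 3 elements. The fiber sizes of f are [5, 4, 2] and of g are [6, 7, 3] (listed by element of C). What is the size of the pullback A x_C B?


The pullback A x_C B consists of pairs (a, b) with f(a) = g(b).
For each element c in C, the fiber product has |f^-1(c)| * |g^-1(c)| elements.
Summing over C: 5 * 6 + 4 * 7 + 2 * 3
= 30 + 28 + 6 = 64

64


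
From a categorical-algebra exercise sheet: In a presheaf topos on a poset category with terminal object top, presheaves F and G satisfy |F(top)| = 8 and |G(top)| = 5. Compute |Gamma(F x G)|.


Global sections of a presheaf on a poset with terminal top satisfy
Gamma(H) ~ H(top). Presheaves admit pointwise products, so
(F x G)(top) = F(top) x G(top) (Cartesian product).
|Gamma(F x G)| = |F(top)| * |G(top)| = 8 * 5 = 40.

40


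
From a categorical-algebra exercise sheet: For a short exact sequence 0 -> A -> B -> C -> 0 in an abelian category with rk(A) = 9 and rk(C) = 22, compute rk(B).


For a short exact sequence 0 -> A -> B -> C -> 0,
rank is additive: rank(B) = rank(A) + rank(C).
rank(B) = 9 + 22 = 31

31


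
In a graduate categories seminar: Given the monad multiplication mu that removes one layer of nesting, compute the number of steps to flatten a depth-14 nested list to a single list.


Each application of mu: T^2 -> T removes one layer of nesting.
Starting at depth 14 (i.e., T^14(X)), we need to reach T(X).
Number of mu applications = 14 - 1 = 13

13


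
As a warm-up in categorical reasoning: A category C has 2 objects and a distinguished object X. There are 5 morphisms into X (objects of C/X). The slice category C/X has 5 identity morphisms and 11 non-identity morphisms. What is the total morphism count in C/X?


In the slice category C/X, objects are morphisms to X.
Identity morphisms: 5 (one per object of C/X).
Non-identity morphisms: 11.
Total = 5 + 11 = 16

16


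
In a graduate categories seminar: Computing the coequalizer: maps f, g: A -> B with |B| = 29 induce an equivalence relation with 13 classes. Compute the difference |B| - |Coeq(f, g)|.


The coequalizer Coeq(f, g) = B / ~ has one element per equivalence class.
|B| = 29, |Coeq(f, g)| = 13.
|B| - |Coeq(f, g)| = 29 - 13 = 16.

16


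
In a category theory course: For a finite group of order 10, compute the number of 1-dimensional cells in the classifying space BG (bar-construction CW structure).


In the bar-construction CW model of BG, the n-cells are indexed by
n-tuples [g_1|...|g_n] of non-identity elements of G (degenerate
simplices with some g_i = e do not contribute cells), so there are
(|G| - 1)^n n-cells.
For dim = 1 with |G| = 10:
cells = (10 - 1)^1 = 9^1 = 9

9


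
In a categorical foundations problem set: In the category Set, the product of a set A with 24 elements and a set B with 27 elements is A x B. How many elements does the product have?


In Set, the product A x B is the Cartesian product.
By the universal property, |A x B| = |A| * |B|.
|A x B| = 24 * 27 = 648

648


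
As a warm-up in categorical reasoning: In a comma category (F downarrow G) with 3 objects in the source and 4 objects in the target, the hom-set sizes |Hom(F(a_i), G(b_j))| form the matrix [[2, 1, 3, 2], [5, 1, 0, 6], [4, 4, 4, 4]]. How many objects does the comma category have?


Objects of (F downarrow G) are triples (a, b, h: F(a)->G(b)).
The count equals the sum of all entries in the hom-matrix.
sum(row 0) = 8
sum(row 1) = 12
sum(row 2) = 16
Grand total = 36

36


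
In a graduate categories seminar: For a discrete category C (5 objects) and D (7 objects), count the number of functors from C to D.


A functor from a discrete category C to D is determined by
where each object maps. Each of the 5 objects of C can map
to any of the 7 objects of D independently.
Number of functors = 7^5 = 16807

16807


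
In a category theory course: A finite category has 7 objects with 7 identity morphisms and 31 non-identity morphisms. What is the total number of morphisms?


Each object has an identity morphism, giving 7 identities.
Adding the 31 non-identity morphisms:
Total = 7 + 31 = 38

38


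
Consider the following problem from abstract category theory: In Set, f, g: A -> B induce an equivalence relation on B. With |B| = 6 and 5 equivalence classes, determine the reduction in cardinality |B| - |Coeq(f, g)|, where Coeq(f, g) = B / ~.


The coequalizer Coeq(f, g) = B / ~ has one element per equivalence class.
|B| = 6, |Coeq(f, g)| = 5.
|B| - |Coeq(f, g)| = 6 - 5 = 1.

1


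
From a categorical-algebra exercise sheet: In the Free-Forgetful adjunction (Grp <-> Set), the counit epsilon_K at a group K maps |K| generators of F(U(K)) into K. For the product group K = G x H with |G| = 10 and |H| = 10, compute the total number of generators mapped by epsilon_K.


The counit epsilon_K: F(U(K)) -> K of the Free-Forgetful adjunction
maps |K| generators of F(U(K)) into K. For K = G x H (the product group),
|G x H| = |G| * |H|.
Total generators mapped = 10 * 10 = 100.

100


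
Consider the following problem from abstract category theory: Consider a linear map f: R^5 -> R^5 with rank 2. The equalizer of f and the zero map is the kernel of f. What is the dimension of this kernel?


The equalizer of f and the zero map is ker(f).
By the rank-nullity theorem: dim(ker(f)) = dim(domain) - rank(f).
dim(ker(f)) = 5 - 2 = 3

3


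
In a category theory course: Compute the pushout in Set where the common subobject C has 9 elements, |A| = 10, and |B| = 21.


The pushout A +_C B identifies the images of C in A and B.
|A +_C B| = |A| + |B| - |C| (for injections).
= 10 + 21 - 9 = 22

22


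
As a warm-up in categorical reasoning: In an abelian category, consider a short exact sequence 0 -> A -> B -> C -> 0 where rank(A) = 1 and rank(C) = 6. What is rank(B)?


For a short exact sequence 0 -> A -> B -> C -> 0,
rank is additive: rank(B) = rank(A) + rank(C).
rank(B) = 1 + 6 = 7

7


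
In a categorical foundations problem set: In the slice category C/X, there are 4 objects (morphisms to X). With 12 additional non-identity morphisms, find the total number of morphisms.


In the slice category C/X, objects are morphisms to X.
Identity morphisms: 4 (one per object of C/X).
Non-identity morphisms: 12.
Total = 4 + 12 = 16

16


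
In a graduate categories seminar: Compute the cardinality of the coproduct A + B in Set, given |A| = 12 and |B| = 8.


In Set, the coproduct A + B is the disjoint union.
|A + B| = |A| + |B| = 12 + 8 = 20

20


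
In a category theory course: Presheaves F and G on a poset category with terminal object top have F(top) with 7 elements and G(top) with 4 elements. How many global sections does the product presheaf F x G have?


Global sections of a presheaf on a poset with terminal top satisfy
Gamma(H) ~ H(top). Presheaves admit pointwise products, so
(F x G)(top) = F(top) x G(top) (Cartesian product).
|Gamma(F x G)| = |F(top)| * |G(top)| = 7 * 4 = 28.

28


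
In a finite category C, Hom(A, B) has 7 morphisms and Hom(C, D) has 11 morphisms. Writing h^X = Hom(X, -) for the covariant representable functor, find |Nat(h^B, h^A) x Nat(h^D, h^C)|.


By the Yoneda lemma, Nat(h^B, h^A) is isomorphic to Hom(A, B),
so |Nat(h^B, h^A)| = |Hom(A, B)| and |Nat(h^D, h^C)| = |Hom(C, D)|.
|Hom(A, B)| = 7, |Hom(C, D)| = 11.
|Nat(h^B, h^A) x Nat(h^D, h^C)| = 7 * 11 = 77

77


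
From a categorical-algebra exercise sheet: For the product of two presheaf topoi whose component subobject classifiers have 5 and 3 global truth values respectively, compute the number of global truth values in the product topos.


In a product of presheaf topoi E_1 x E_2, the subobject classifier
is Omega = Omega_1 x Omega_2 (componentwise), so
|Omega(top)| = |Omega_1(top_1)| * |Omega_2(top_2)|.
= 5 * 3 = 15.

15


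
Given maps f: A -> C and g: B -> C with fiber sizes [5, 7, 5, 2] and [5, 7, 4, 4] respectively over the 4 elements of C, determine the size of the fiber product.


The pullback A x_C B consists of pairs (a, b) with f(a) = g(b).
For each element c in C, the fiber product has |f^-1(c)| * |g^-1(c)| elements.
Summing over C: 5 * 5 + 7 * 7 + 5 * 4 + 2 * 4
= 25 + 49 + 20 + 8 = 102

102


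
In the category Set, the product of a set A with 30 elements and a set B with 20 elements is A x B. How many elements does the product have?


In Set, the product A x B is the Cartesian product.
By the universal property, |A x B| = |A| * |B|.
|A x B| = 30 * 20 = 600

600


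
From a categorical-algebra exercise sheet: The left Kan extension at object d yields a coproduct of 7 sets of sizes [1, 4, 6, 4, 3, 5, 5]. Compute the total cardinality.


Pointwise, the left Kan extension (Lan_F H)(d) is the colimit, indexed
by the comma category (F downarrow d), of H composed with the
projection (F downarrow d) -> C. Here that colimit is given
as a coproduct (disjoint union) of sets, so its cardinality is the
sum of the sizes of the summands.
Coproduct of sets with sizes: 1 + 4 + 6 + 4 + 3 + 5 + 5
= 28

28


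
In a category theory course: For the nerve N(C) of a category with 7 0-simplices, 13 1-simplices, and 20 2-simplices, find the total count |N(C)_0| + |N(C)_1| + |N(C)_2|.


The 2-skeleton of the nerve N(C) consists of simplices in dimensions 0, 1, 2:
  |N(C)_0| = 7 (objects)
  |N(C)_1| = 13 (morphisms)
  |N(C)_2| = 20 (composable pairs)
Total = 7 + 13 + 20 = 40

40


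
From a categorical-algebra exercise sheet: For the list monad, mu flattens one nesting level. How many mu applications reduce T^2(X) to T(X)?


Each application of mu: T^2 -> T removes one layer of nesting.
Starting at depth 2 (i.e., T^2(X)), we need to reach T(X).
Number of mu applications = 2 - 1 = 1

1
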